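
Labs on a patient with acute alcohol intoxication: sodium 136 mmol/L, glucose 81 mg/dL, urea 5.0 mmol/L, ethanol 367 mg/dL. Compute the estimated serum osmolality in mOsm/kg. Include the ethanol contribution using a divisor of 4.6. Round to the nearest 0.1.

Calculated osmolality = 2·Na + glucose/18 + urea + ethanol/4.6
= 2·136 + 81/18 + 5 + 367/4.6
= 272 + 4.50 + 5 + 79.78
= 361.28 mOsm/kg

361.3 mOsm/kg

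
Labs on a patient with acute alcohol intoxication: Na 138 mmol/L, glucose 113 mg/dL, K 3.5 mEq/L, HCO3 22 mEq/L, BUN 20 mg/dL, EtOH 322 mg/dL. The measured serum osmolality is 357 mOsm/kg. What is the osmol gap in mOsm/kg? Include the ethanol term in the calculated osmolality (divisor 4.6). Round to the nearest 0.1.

-2.4 mOsm/kg

Calculated osmolality = 2·Na + glucose/18 + BUN/2.8 + ethanol/4.6
= 2·138 + 113/18 + 20/2.8 + 322/4.6
= 276 + 6.28 + 7.14 + 70
= 359.42 mOsm/kg ≈ 359.4 mOsm/kg
Osmolar gap = measured − calculated = 357 − 359.4 = -2.4 mOsm/kg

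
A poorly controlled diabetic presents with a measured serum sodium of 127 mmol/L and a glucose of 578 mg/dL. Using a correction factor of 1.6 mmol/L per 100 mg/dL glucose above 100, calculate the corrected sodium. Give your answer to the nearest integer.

Corrected Na = measured Na + 1.6 · (glucose − 100)/100
= 127 + 1.6 · (578 − 100)/100
= 127 + 7.6
= 134.6 mmol/L

135 mmol/L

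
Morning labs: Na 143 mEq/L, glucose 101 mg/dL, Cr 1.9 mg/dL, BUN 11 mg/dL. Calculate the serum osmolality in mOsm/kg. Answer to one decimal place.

Calculated osmolality = 2·Na + glucose/18 + BUN/2.8
= 2·143 + 101/18 + 11/2.8
= 286 + 5.61 + 3.93
= 295.54 mOsm/kg

295.5 mOsm/kg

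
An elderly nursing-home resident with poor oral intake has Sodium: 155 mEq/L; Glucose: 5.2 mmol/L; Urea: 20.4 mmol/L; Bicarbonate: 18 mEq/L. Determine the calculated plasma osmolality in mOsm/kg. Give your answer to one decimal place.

335.6 mOsm/kg

Calculated osmolality = 2·Na + glucose + urea
= 2·155 + 5.2 + 20.4
= 310 + 5.20 + 20.40
= 335.6 mOsm/kg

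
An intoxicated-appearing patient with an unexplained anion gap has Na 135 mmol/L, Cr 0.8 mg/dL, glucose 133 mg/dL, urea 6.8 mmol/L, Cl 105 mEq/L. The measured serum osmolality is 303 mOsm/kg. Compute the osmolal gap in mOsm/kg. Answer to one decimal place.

18.8 mOsm/kg

Calculated osmolality = 2·Na + glucose/18 + urea
= 2·135 + 133/18 + 6.8
= 270 + 7.39 + 6.80
= 284.19 mOsm/kg ≈ 284.2 mOsm/kg
Osmolar gap = measured − calculated = 303 − 284.2 = 18.8 mOsm/kg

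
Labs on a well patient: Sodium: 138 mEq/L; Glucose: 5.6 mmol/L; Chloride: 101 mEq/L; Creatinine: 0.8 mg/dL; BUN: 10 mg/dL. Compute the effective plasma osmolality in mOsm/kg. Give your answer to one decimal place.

Effective osmolality excludes urea (freely permeant across cell membranes):
2·Na + glucose
= 2·138 + 5.6
= 276 + 5.6
= 281.6 mOsm/kg

281.6 mOsm/kg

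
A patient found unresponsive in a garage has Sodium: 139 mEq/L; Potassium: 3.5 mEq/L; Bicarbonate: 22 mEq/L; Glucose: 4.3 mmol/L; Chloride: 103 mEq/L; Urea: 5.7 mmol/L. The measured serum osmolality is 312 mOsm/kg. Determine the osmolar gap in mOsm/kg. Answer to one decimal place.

Calculated osmolality = 2·Na + glucose + urea
= 2·139 + 4.3 + 5.7
= 278 + 4.30 + 5.70
= 288 mOsm/kg ≈ 288.0 mOsm/kg
Osmolar gap = measured − calculated = 312 − 288.0 = 24.0 mOsm/kg

24.0 mOsm/kg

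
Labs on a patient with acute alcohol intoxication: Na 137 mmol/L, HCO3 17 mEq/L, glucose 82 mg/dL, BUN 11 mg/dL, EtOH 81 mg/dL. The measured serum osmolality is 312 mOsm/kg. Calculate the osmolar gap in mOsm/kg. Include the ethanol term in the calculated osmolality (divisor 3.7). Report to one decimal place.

7.6 mOsm/kg

Calculated osmolality = 2·Na + glucose/18 + BUN/2.8 + ethanol/3.7
= 2·137 + 82/18 + 11/2.8 + 81/3.7
= 274 + 4.56 + 3.93 + 21.89
= 304.38 mOsm/kg ≈ 304.4 mOsm/kg
Osmolar gap = measured − calculated = 312 − 304.4 = 7.6 mOsm/kg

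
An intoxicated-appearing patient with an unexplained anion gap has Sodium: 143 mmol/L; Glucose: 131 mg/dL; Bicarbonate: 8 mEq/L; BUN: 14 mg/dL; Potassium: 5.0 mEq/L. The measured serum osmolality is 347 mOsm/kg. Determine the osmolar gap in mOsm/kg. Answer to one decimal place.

Calculated osmolality = 2·Na + glucose/18 + BUN/2.8
= 2·143 + 131/18 + 14/2.8
= 286 + 7.28 + 5
= 298.28 mOsm/kg ≈ 298.3 mOsm/kg
Osmolar gap = measured − calculated = 347 − 298.3 = 48.7 mOsm/kg

48.7 mOsm/kg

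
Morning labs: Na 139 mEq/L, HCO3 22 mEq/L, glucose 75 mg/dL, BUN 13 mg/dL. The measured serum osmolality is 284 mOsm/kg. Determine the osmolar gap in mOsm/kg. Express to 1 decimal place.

-2.8 mOsm/kg

Calculated osmolality = 2·Na + glucose/18 + BUN/2.8
= 2·139 + 75/18 + 13/2.8
= 278 + 4.17 + 4.64
= 286.81 mOsm/kg ≈ 286.8 mOsm/kg
Osmolar gap = measured − calculated = 284 − 286.8 = -2.8 mOsm/kg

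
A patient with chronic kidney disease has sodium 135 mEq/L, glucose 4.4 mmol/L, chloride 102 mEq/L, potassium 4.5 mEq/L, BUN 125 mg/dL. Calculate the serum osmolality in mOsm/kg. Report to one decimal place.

Calculated osmolality = 2·Na + glucose + BUN/2.8
= 2·135 + 4.4 + 125/2.8
= 270 + 4.40 + 44.64
= 319.04 mOsm/kg

319.0 mOsm/kg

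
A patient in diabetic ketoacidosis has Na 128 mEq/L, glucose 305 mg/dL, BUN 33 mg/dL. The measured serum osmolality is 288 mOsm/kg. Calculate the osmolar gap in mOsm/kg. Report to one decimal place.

3.3 mOsm/kg

Calculated osmolality = 2·Na + glucose/18 + BUN/2.8
= 2·128 + 305/18 + 33/2.8
= 256 + 16.94 + 11.79
= 284.73 mOsm/kg ≈ 284.7 mOsm/kg
Osmolar gap = measured − calculated = 288 − 284.7 = 3.3 mOsm/kg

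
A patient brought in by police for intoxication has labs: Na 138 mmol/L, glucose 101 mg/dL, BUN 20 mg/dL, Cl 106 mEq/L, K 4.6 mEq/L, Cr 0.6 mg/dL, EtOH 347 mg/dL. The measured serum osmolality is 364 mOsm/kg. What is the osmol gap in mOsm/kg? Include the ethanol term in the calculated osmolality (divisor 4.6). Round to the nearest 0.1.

Calculated osmolality = 2·Na + glucose/18 + BUN/2.8 + ethanol/4.6
= 2·138 + 101/18 + 20/2.8 + 347/4.6
= 276 + 5.61 + 7.14 + 75.43
= 364.18 mOsm/kg ≈ 364.2 mOsm/kg
Osmolar gap = measured − calculated = 364 − 364.2 = -0.2 mOsm/kg

-0.2 mOsm/kg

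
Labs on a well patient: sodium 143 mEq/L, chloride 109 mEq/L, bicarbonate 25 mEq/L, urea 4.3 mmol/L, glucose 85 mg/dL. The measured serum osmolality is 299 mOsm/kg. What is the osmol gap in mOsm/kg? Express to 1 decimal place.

4.0 mOsm/kg

Calculated osmolality = 2·Na + glucose/18 + urea
= 2·143 + 85/18 + 4.3
= 286 + 4.72 + 4.30
= 295.02 mOsm/kg ≈ 295.0 mOsm/kg
Osmolar gap = measured − calculated = 299 − 295.0 = 4.0 mOsm/kg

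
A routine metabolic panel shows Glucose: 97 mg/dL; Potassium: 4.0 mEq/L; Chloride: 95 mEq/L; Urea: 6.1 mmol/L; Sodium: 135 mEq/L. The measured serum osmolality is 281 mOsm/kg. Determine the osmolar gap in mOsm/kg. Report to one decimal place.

-0.5 mOsm/kg

Calculated osmolality = 2·Na + glucose/18 + urea
= 2·135 + 97/18 + 6.1
= 270 + 5.39 + 6.10
= 281.49 mOsm/kg ≈ 281.5 mOsm/kg
Osmolar gap = measured − calculated = 281 − 281.5 = -0.5 mOsm/kg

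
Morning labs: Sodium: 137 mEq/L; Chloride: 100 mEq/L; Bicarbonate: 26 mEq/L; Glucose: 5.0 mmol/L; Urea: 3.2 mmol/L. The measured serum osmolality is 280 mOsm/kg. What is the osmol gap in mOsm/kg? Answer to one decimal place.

Calculated osmolality = 2·Na + glucose + urea
= 2·137 + 5 + 3.2
= 274 + 5 + 3.20
= 282.2 mOsm/kg ≈ 282.2 mOsm/kg
Osmolar gap = measured − calculated = 280 − 282.2 = -2.2 mOsm/kg

-2.2 mOsm/kg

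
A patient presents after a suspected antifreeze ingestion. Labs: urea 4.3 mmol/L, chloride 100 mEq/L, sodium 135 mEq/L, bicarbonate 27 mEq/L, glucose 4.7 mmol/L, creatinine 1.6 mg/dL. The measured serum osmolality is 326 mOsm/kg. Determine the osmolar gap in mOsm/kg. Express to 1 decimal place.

Calculated osmolality = 2·Na + glucose + urea
= 2·135 + 4.7 + 4.3
= 270 + 4.70 + 4.30
= 279 mOsm/kg ≈ 279.0 mOsm/kg
Osmolar gap = measured − calculated = 326 − 279.0 = 47.0 mOsm/kg

47.0 mOsm/kg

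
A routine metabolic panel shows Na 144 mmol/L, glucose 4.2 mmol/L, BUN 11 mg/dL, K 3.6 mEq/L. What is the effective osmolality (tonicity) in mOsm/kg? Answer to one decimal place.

292.2 mOsm/kg

Effective osmolality excludes urea (freely permeant across cell membranes):
2·Na + glucose
= 2·144 + 4.2
= 288 + 4.2
= 292.2 mOsm/kg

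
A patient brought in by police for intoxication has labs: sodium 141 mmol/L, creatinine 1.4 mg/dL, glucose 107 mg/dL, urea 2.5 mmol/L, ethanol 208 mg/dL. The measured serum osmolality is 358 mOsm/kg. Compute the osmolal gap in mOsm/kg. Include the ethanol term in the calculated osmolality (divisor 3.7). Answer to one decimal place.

11.3 mOsm/kg

Calculated osmolality = 2·Na + glucose/18 + urea + ethanol/3.7
= 2·141 + 107/18 + 2.5 + 208/3.7
= 282 + 5.94 + 2.50 + 56.22
= 346.66 mOsm/kg ≈ 346.7 mOsm/kg
Osmolar gap = measured − calculated = 358 − 346.7 = 11.3 mOsm/kg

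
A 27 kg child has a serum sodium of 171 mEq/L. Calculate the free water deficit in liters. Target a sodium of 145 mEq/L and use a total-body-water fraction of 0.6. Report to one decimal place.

TBW = 0.6 · 27 = 16.2 L
Free water deficit = TBW · (Na/145 − 1)
= 16.2 · (171/145 − 1)
= 16.2 · 0.1793
= 2.9 L

2.9 L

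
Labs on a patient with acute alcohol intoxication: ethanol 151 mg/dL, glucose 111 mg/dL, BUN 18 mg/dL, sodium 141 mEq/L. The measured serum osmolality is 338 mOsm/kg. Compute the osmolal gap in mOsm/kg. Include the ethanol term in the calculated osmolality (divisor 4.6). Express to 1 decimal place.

10.6 mOsm/kg

Calculated osmolality = 2·Na + glucose/18 + BUN/2.8 + ethanol/4.6
= 2·141 + 111/18 + 18/2.8 + 151/4.6
= 282 + 6.17 + 6.43 + 32.83
= 327.43 mOsm/kg ≈ 327.4 mOsm/kg
Osmolar gap = measured − calculated = 338 − 327.4 = 10.6 mOsm/kg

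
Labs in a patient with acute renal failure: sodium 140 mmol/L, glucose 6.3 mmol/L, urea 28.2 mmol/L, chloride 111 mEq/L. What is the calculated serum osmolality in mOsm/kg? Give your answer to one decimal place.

314.5 mOsm/kg

Calculated osmolality = 2·Na + glucose + urea
= 2·140 + 6.3 + 28.2
= 280 + 6.30 + 28.20
= 314.5 mOsm/kg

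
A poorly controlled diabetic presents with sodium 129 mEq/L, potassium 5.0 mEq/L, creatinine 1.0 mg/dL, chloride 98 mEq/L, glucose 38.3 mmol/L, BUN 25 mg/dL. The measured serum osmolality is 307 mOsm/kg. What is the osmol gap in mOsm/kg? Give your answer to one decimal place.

1.8 mOsm/kg

Calculated osmolality = 2·Na + glucose + BUN/2.8
= 2·129 + 38.3 + 25/2.8
= 258 + 38.30 + 8.93
= 305.23 mOsm/kg ≈ 305.2 mOsm/kg
Osmolar gap = measured − calculated = 307 − 305.2 = 1.8 mOsm/kg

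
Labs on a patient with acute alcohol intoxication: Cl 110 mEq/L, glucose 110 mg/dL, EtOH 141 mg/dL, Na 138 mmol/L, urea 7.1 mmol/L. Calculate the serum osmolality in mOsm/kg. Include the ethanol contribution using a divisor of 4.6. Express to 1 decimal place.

Calculated osmolality = 2·Na + glucose/18 + urea + ethanol/4.6
= 2·138 + 110/18 + 7.1 + 141/4.6
= 276 + 6.11 + 7.10 + 30.65
= 319.86 mOsm/kg

319.9 mOsm/kg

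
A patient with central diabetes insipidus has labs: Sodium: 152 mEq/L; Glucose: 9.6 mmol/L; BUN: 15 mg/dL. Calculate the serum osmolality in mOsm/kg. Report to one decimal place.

319.0 mOsm/kg

Calculated osmolality = 2·Na + glucose + BUN/2.8
= 2·152 + 9.6 + 15/2.8
= 304 + 9.60 + 5.36
= 318.96 mOsm/kg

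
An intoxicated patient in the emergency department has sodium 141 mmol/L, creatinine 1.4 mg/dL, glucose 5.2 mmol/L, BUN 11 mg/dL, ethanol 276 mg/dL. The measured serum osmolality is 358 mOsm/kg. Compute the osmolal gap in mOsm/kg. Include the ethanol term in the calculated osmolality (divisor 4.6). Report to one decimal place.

6.9 mOsm/kg

Calculated osmolality = 2·Na + glucose + BUN/2.8 + ethanol/4.6
= 2·141 + 5.2 + 11/2.8 + 276/4.6
= 282 + 5.20 + 3.93 + 60
= 351.13 mOsm/kg ≈ 351.1 mOsm/kg
Osmolar gap = measured − calculated = 358 − 351.1 = 6.9 mOsm/kg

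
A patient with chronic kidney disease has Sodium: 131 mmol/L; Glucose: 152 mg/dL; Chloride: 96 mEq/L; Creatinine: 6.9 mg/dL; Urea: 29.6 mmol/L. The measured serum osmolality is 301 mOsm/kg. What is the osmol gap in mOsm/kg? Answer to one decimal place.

Calculated osmolality = 2·Na + glucose/18 + urea
= 2·131 + 152/18 + 29.6
= 262 + 8.44 + 29.60
= 300.04 mOsm/kg ≈ 300.0 mOsm/kg
Osmolar gap = measured − calculated = 301 − 300.0 = 1.0 mOsm/kg

1.0 mOsm/kg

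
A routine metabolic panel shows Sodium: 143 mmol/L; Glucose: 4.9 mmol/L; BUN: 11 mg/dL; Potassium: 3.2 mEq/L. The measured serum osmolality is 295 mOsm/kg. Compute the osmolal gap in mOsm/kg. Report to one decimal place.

0.2 mOsm/kg

Calculated osmolality = 2·Na + glucose + BUN/2.8
= 2·143 + 4.9 + 11/2.8
= 286 + 4.90 + 3.93
= 294.83 mOsm/kg ≈ 294.8 mOsm/kg
Osmolar gap = measured − calculated = 295 − 294.8 = 0.2 mOsm/kg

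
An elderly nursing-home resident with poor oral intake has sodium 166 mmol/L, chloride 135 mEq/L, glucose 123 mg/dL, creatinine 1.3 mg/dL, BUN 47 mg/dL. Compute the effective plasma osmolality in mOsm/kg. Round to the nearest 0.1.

338.8 mOsm/kg

Effective osmolality excludes urea (freely permeant across cell membranes):
2·Na + glucose/18
= 2·166 + 123/18
= 332 + 6.83
= 338.83 mOsm/kg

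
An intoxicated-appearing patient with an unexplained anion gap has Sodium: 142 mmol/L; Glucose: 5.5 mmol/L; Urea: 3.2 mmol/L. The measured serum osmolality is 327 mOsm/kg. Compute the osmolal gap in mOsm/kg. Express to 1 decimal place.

34.3 mOsm/kg

Calculated osmolality = 2·Na + glucose + urea
= 2·142 + 5.5 + 3.2
= 284 + 5.50 + 3.20
= 292.7 mOsm/kg ≈ 292.7 mOsm/kg
Osmolar gap = measured − calculated = 327 − 292.7 = 34.3 mOsm/kg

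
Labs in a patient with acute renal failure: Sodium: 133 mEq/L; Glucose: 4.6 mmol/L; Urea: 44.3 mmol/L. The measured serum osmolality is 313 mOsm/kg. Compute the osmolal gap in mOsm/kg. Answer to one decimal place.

-1.9 mOsm/kg

Calculated osmolality = 2·Na + glucose + urea
= 2·133 + 4.6 + 44.3
= 266 + 4.60 + 44.30
= 314.9 mOsm/kg ≈ 314.9 mOsm/kg
Osmolar gap = measured − calculated = 313 − 314.9 = -1.9 mOsm/kg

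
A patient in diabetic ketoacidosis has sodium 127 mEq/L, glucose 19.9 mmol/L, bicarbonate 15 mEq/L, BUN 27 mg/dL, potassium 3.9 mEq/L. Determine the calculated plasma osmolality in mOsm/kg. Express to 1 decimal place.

Calculated osmolality = 2·Na + glucose + BUN/2.8
= 2·127 + 19.9 + 27/2.8
= 254 + 19.90 + 9.64
= 283.54 mOsm/kg

283.5 mOsm/kg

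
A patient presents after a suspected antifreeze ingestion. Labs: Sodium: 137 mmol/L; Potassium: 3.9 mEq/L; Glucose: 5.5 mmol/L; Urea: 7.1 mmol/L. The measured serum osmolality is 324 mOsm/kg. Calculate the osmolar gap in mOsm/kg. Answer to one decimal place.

37.4 mOsm/kg

Calculated osmolality = 2·Na + glucose + urea
= 2·137 + 5.5 + 7.1
= 274 + 5.50 + 7.10
= 286.6 mOsm/kg ≈ 286.6 mOsm/kg
Osmolar gap = measured − calculated = 324 − 286.6 = 37.4 mOsm/kg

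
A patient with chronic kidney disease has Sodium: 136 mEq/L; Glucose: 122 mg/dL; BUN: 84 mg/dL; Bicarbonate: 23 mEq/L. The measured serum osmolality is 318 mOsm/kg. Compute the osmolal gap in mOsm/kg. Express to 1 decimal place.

Calculated osmolality = 2·Na + glucose/18 + BUN/2.8
= 2·136 + 122/18 + 84/2.8
= 272 + 6.78 + 30
= 308.78 mOsm/kg ≈ 308.8 mOsm/kg
Osmolar gap = measured − calculated = 318 − 308.8 = 9.2 mOsm/kg

9.2 mOsm/kg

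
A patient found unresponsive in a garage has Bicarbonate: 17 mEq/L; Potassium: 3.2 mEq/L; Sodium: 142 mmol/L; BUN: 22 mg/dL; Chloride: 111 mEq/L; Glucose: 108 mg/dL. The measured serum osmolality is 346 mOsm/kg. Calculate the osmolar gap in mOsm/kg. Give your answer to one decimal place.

Calculated osmolality = 2·Na + glucose/18 + BUN/2.8
= 2·142 + 108/18 + 22/2.8
= 284 + 6 + 7.86
= 297.86 mOsm/kg ≈ 297.9 mOsm/kg
Osmolar gap = measured − calculated = 346 − 297.9 = 48.1 mOsm/kg

48.1 mOsm/kg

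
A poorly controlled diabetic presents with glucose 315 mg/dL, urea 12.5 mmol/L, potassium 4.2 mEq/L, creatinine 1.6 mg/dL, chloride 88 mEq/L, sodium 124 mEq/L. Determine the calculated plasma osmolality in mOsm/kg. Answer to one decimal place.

Calculated osmolality = 2·Na + glucose/18 + urea
= 2·124 + 315/18 + 12.5
= 248 + 17.50 + 12.50
= 278 mOsm/kg

278.0 mOsm/kg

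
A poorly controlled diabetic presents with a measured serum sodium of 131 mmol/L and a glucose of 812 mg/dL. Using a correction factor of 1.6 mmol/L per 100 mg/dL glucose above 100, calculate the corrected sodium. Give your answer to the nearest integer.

142 mmol/L

Corrected Na = measured Na + 1.6 · (glucose − 100)/100
= 131 + 1.6 · (812 − 100)/100
= 131 + 11.4
= 142.4 mmol/L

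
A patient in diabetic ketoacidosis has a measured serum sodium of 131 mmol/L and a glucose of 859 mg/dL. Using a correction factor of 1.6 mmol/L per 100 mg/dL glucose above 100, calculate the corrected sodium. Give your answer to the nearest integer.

Corrected Na = measured Na + 1.6 · (glucose − 100)/100
= 131 + 1.6 · (859 − 100)/100
= 131 + 12.1
= 143.1 mmol/L

143 mmol/L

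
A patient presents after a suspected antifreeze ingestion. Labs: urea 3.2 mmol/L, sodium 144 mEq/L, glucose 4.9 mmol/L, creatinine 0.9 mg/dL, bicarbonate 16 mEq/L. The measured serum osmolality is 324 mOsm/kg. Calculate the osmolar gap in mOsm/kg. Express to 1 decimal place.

Calculated osmolality = 2·Na + glucose + urea
= 2·144 + 4.9 + 3.2
= 288 + 4.90 + 3.20
= 296.1 mOsm/kg ≈ 296.1 mOsm/kg
Osmolar gap = measured − calculated = 324 − 296.1 = 27.9 mOsm/kg

27.9 mOsm/kg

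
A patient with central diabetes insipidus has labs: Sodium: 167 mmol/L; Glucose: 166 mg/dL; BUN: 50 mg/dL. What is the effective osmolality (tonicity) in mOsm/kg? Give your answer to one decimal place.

343.2 mOsm/kg

Effective osmolality excludes urea (freely permeant across cell membranes):
2·Na + glucose/18
= 2·167 + 166/18
= 334 + 9.22
= 343.22 mOsm/kg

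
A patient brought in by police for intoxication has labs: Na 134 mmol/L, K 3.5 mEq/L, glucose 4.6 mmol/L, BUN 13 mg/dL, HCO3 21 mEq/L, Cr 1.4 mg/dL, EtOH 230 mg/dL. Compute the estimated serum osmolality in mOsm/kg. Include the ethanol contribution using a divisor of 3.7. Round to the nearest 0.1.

339.4 mOsm/kg

Calculated osmolality = 2·Na + glucose + BUN/2.8 + ethanol/3.7
= 2·134 + 4.6 + 13/2.8 + 230/3.7
= 268 + 4.60 + 4.64 + 62.16
= 339.4 mOsm/kg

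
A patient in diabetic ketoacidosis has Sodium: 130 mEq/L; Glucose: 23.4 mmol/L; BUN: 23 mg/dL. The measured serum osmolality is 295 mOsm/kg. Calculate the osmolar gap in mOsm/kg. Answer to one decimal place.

Calculated osmolality = 2·Na + glucose + BUN/2.8
= 2·130 + 23.4 + 23/2.8
= 260 + 23.40 + 8.21
= 291.61 mOsm/kg ≈ 291.6 mOsm/kg
Osmolar gap = measured − calculated = 295 − 291.6 = 3.4 mOsm/kg

3.4 mOsm/kg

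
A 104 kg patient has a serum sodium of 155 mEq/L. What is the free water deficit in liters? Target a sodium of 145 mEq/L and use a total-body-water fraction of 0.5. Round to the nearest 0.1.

TBW = 0.5 · 104 = 52 L
Free water deficit = TBW · (Na/145 − 1)
= 52 · (155/145 − 1)
= 52 · 0.069
= 3.59 L

3.6 L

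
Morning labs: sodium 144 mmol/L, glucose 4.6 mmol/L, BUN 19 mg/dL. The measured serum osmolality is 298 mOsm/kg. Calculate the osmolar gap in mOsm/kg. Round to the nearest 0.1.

Calculated osmolality = 2·Na + glucose + BUN/2.8
= 2·144 + 4.6 + 19/2.8
= 288 + 4.60 + 6.79
= 299.39 mOsm/kg ≈ 299.4 mOsm/kg
Osmolar gap = measured − calculated = 298 − 299.4 = -1.4 mOsm/kg

-1.4 mOsm/kg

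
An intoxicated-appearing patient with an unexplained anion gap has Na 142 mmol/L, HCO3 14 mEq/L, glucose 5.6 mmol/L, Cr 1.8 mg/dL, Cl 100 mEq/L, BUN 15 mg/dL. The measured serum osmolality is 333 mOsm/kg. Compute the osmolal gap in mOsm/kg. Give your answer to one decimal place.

Calculated osmolality = 2·Na + glucose + BUN/2.8
= 2·142 + 5.6 + 15/2.8
= 284 + 5.60 + 5.36
= 294.96 mOsm/kg ≈ 295.0 mOsm/kg
Osmolar gap = measured − calculated = 333 − 295.0 = 38.0 mOsm/kg

38.0 mOsm/kg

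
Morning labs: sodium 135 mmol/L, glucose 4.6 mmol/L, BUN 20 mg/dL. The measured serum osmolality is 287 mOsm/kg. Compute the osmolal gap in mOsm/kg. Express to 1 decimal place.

5.3 mOsm/kg

Calculated osmolality = 2·Na + glucose + BUN/2.8
= 2·135 + 4.6 + 20/2.8
= 270 + 4.60 + 7.14
= 281.74 mOsm/kg ≈ 281.7 mOsm/kg
Osmolar gap = measured − calculated = 287 − 281.7 = 5.3 mOsm/kg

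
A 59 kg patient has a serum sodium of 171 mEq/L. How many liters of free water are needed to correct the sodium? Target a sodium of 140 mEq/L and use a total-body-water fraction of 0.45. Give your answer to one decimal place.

TBW = 0.45 · 59 = 26.55 L
Free water deficit = TBW · (Na/140 − 1)
= 26.55 · (171/140 − 1)
= 26.55 · 0.2214
= 5.88 L

5.9 L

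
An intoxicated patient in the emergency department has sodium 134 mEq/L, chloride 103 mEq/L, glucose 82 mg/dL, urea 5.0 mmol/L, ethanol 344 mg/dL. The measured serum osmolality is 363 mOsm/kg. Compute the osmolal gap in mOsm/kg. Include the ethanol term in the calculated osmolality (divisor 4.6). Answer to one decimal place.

Calculated osmolality = 2·Na + glucose/18 + urea + ethanol/4.6
= 2·134 + 82/18 + 5 + 344/4.6
= 268 + 4.56 + 5 + 74.78
= 352.34 mOsm/kg ≈ 352.3 mOsm/kg
Osmolar gap = measured − calculated = 363 − 352.3 = 10.7 mOsm/kg

10.7 mOsm/kg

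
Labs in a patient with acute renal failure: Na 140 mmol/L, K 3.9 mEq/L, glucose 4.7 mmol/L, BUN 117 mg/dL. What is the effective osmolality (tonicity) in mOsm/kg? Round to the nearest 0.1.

Effective osmolality excludes urea (freely permeant across cell membranes):
2·Na + glucose
= 2·140 + 4.7
= 280 + 4.7
= 284.7 mOsm/kg

284.7 mOsm/kg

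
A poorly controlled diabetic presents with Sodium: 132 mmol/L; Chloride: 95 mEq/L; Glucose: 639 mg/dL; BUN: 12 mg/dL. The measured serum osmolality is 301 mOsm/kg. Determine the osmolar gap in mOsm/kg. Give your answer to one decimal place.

Calculated osmolality = 2·Na + glucose/18 + BUN/2.8
= 2·132 + 639/18 + 12/2.8
= 264 + 35.50 + 4.29
= 303.79 mOsm/kg ≈ 303.8 mOsm/kg
Osmolar gap = measured − calculated = 301 − 303.8 = -2.8 mOsm/kg

-2.8 mOsm/kg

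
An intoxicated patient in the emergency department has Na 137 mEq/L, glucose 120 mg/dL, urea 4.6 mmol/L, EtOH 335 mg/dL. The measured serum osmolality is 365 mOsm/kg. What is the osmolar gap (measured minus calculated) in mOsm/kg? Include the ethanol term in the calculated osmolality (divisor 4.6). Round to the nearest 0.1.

Calculated osmolality = 2·Na + glucose/18 + urea + ethanol/4.6
= 2·137 + 120/18 + 4.6 + 335/4.6
= 274 + 6.67 + 4.60 + 72.83
= 358.1 mOsm/kg ≈ 358.1 mOsm/kg
Osmolar gap = measured − calculated = 365 − 358.1 = 6.9 mOsm/kg

6.9 mOsm/kg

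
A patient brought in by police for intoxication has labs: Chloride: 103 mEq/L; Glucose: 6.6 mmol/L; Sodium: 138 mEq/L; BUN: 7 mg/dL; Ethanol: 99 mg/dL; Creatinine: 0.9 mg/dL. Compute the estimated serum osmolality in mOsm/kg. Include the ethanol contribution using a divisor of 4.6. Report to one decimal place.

306.6 mOsm/kg

Calculated osmolality = 2·Na + glucose + BUN/2.8 + ethanol/4.6
= 2·138 + 6.6 + 7/2.8 + 99/4.6
= 276 + 6.60 + 2.50 + 21.52
= 306.62 mOsm/kg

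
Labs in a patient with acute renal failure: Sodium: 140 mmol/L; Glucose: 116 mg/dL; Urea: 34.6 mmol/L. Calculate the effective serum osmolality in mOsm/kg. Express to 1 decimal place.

Effective osmolality excludes urea (freely permeant across cell membranes):
2·Na + glucose/18
= 2·140 + 116/18
= 280 + 6.44
= 286.44 mOsm/kg

286.4 mOsm/kg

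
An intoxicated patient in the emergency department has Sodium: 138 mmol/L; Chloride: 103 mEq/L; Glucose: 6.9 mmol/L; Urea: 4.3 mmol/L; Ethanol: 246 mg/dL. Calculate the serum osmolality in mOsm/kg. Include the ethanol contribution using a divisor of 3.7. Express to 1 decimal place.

Calculated osmolality = 2·Na + glucose + urea + ethanol/3.7
= 2·138 + 6.9 + 4.3 + 246/3.7
= 276 + 6.90 + 4.30 + 66.49
= 353.69 mOsm/kg

353.7 mOsm/kg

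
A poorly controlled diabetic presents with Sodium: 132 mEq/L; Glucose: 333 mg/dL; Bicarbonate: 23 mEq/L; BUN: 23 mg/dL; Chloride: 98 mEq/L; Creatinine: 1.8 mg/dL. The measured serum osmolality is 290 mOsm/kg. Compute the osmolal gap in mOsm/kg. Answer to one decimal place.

Calculated osmolality = 2·Na + glucose/18 + BUN/2.8
= 2·132 + 333/18 + 23/2.8
= 264 + 18.50 + 8.21
= 290.71 mOsm/kg ≈ 290.7 mOsm/kg
Osmolar gap = measured − calculated = 290 − 290.7 = -0.7 mOsm/kg

-0.7 mOsm/kg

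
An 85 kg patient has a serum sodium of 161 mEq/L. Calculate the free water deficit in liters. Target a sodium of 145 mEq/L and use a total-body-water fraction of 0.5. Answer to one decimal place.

4.7 L

TBW = 0.5 · 85 = 42.5 L
Free water deficit = TBW · (Na/145 − 1)
= 42.5 · (161/145 − 1)
= 42.5 · 0.1103
= 4.69 L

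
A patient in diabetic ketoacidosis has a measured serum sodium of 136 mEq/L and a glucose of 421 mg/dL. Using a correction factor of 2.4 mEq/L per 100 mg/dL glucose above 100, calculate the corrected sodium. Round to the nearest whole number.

Corrected Na = measured Na + 2.4 · (glucose − 100)/100
= 136 + 2.4 · (421 − 100)/100
= 136 + 7.7
= 143.7 mEq/L

144 mEq/L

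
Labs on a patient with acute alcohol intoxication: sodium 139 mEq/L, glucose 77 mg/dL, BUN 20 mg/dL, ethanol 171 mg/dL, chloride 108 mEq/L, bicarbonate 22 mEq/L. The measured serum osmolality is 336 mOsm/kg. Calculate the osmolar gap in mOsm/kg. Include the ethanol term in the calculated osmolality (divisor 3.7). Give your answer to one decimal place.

Calculated osmolality = 2·Na + glucose/18 + BUN/2.8 + ethanol/3.7
= 2·139 + 77/18 + 20/2.8 + 171/3.7
= 278 + 4.28 + 7.14 + 46.22
= 335.64 mOsm/kg ≈ 335.6 mOsm/kg
Osmolar gap = measured − calculated = 336 − 335.6 = 0.4 mOsm/kg

0.4 mOsm/kg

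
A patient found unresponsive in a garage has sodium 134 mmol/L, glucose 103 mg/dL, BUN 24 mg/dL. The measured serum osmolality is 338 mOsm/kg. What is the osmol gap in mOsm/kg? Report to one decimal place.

Calculated osmolality = 2·Na + glucose/18 + BUN/2.8
= 2·134 + 103/18 + 24/2.8
= 268 + 5.72 + 8.57
= 282.29 mOsm/kg ≈ 282.3 mOsm/kg
Osmolar gap = measured − calculated = 338 − 282.3 = 55.7 mOsm/kg

55.7 mOsm/kg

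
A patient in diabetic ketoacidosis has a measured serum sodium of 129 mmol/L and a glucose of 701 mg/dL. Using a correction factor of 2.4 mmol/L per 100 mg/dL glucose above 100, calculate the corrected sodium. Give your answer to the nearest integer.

143 mmol/L

Corrected Na = measured Na + 2.4 · (glucose − 100)/100
= 129 + 2.4 · (701 − 100)/100
= 129 + 14.4
= 143.4 mmol/L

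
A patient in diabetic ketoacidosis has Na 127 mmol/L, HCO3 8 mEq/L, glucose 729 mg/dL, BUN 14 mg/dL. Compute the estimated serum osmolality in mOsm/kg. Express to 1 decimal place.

299.5 mOsm/kg

Calculated osmolality = 2·Na + glucose/18 + BUN/2.8
= 2·127 + 729/18 + 14/2.8
= 254 + 40.50 + 5
= 299.5 mOsm/kg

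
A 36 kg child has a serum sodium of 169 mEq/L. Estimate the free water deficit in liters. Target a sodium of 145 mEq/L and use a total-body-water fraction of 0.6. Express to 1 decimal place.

3.6 L

TBW = 0.6 · 36 = 21.6 L
Free water deficit = TBW · (Na/145 − 1)
= 21.6 · (169/145 − 1)
= 21.6 · 0.1655
= 3.57 L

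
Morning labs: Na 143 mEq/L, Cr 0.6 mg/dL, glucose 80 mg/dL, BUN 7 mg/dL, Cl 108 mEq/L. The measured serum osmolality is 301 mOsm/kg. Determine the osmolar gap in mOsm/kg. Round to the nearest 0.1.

8.1 mOsm/kg

Calculated osmolality = 2·Na + glucose/18 + BUN/2.8
= 2·143 + 80/18 + 7/2.8
= 286 + 4.44 + 2.50
= 292.94 mOsm/kg ≈ 292.9 mOsm/kg
Osmolar gap = measured − calculated = 301 − 292.9 = 8.1 mOsm/kg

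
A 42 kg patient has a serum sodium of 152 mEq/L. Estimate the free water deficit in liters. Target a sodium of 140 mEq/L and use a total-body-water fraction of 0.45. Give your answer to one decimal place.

1.6 L

TBW = 0.45 · 42 = 18.9 L
Free water deficit = TBW · (Na/140 − 1)
= 18.9 · (152/140 − 1)
= 18.9 · 0.0857
= 1.62 L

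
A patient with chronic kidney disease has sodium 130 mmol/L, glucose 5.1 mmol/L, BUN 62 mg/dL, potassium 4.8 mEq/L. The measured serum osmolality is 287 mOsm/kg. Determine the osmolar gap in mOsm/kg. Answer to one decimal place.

-0.2 mOsm/kg

Calculated osmolality = 2·Na + glucose + BUN/2.8
= 2·130 + 5.1 + 62/2.8
= 260 + 5.10 + 22.14
= 287.24 mOsm/kg ≈ 287.2 mOsm/kg
Osmolar gap = measured − calculated = 287 − 287.2 = -0.2 mOsm/kg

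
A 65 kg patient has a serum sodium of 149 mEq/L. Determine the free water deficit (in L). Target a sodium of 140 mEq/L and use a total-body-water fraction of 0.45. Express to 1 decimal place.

1.9 L

TBW = 0.45 · 65 = 29.25 L
Free water deficit = TBW · (Na/140 − 1)
= 29.25 · (149/140 − 1)
= 29.25 · 0.0643
= 1.88 L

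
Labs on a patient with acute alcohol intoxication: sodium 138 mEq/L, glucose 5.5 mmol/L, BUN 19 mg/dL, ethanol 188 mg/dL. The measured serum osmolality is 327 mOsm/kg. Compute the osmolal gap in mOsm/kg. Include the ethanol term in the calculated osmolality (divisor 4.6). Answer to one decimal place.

Calculated osmolality = 2·Na + glucose + BUN/2.8 + ethanol/4.6
= 2·138 + 5.5 + 19/2.8 + 188/4.6
= 276 + 5.50 + 6.79 + 40.87
= 329.16 mOsm/kg ≈ 329.2 mOsm/kg
Osmolar gap = measured − calculated = 327 − 329.2 = -2.2 mOsm/kg

-2.2 mOsm/kg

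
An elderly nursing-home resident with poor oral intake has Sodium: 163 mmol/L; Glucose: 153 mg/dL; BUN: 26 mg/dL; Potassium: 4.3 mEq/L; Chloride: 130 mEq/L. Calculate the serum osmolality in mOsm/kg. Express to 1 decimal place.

Calculated osmolality = 2·Na + glucose/18 + BUN/2.8
= 2·163 + 153/18 + 26/2.8
= 326 + 8.50 + 9.29
= 343.79 mOsm/kg

343.8 mOsm/kg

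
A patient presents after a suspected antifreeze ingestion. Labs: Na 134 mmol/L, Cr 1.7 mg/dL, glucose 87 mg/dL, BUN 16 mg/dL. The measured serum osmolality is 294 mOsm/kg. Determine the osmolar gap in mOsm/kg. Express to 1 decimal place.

15.5 mOsm/kg

Calculated osmolality = 2·Na + glucose/18 + BUN/2.8
= 2·134 + 87/18 + 16/2.8
= 268 + 4.83 + 5.71
= 278.54 mOsm/kg ≈ 278.5 mOsm/kg
Osmolar gap = measured − calculated = 294 − 278.5 = 15.5 mOsm/kg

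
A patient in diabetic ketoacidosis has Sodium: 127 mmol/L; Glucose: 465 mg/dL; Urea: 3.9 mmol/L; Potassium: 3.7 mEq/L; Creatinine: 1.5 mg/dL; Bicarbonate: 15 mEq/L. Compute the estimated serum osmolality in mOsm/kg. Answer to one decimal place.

283.7 mOsm/kg

Calculated osmolality = 2·Na + glucose/18 + urea
= 2·127 + 465/18 + 3.9
= 254 + 25.83 + 3.90
= 283.73 mOsm/kg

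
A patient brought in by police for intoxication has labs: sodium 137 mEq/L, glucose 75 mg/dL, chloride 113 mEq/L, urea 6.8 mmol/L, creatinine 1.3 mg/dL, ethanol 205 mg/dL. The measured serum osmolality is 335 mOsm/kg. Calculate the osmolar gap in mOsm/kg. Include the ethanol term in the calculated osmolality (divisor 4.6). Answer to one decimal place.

Calculated osmolality = 2·Na + glucose/18 + urea + ethanol/4.6
= 2·137 + 75/18 + 6.8 + 205/4.6
= 274 + 4.17 + 6.80 + 44.57
= 329.54 mOsm/kg ≈ 329.5 mOsm/kg
Osmolar gap = measured − calculated = 335 − 329.5 = 5.5 mOsm/kg

5.5 mOsm/kg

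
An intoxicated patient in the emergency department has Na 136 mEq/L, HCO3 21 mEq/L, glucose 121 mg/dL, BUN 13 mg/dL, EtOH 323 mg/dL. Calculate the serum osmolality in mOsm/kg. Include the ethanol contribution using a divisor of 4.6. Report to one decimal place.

353.6 mOsm/kg

Calculated osmolality = 2·Na + glucose/18 + BUN/2.8 + ethanol/4.6
= 2·136 + 121/18 + 13/2.8 + 323/4.6
= 272 + 6.72 + 4.64 + 70.22
= 353.58 mOsm/kg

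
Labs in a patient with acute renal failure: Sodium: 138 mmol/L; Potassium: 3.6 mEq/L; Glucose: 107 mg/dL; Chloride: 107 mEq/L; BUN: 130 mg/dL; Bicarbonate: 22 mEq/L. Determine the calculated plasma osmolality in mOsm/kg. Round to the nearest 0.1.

328.4 mOsm/kg

Calculated osmolality = 2·Na + glucose/18 + BUN/2.8
= 2·138 + 107/18 + 130/2.8
= 276 + 5.94 + 46.43
= 328.37 mOsm/kg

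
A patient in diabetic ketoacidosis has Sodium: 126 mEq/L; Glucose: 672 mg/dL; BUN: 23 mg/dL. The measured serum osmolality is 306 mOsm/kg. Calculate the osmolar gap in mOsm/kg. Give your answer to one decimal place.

Calculated osmolality = 2·Na + glucose/18 + BUN/2.8
= 2·126 + 672/18 + 23/2.8
= 252 + 37.33 + 8.21
= 297.54 mOsm/kg ≈ 297.5 mOsm/kg
Osmolar gap = measured − calculated = 306 − 297.5 = 8.5 mOsm/kg

8.5 mOsm/kg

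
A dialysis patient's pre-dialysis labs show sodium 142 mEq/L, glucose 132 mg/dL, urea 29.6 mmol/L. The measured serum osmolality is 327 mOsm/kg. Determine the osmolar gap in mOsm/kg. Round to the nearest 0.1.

Calculated osmolality = 2·Na + glucose/18 + urea
= 2·142 + 132/18 + 29.6
= 284 + 7.33 + 29.60
= 320.93 mOsm/kg ≈ 320.9 mOsm/kg
Osmolar gap = measured − calculated = 327 − 320.9 = 6.1 mOsm/kg

6.1 mOsm/kg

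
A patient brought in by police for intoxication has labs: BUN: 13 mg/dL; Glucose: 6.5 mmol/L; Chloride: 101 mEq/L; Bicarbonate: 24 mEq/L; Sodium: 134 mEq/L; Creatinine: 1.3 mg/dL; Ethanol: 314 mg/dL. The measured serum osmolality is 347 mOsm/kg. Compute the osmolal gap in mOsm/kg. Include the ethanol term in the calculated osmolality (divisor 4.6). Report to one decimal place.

Calculated osmolality = 2·Na + glucose + BUN/2.8 + ethanol/4.6
= 2·134 + 6.5 + 13/2.8 + 314/4.6
= 268 + 6.50 + 4.64 + 68.26
= 347.4 mOsm/kg ≈ 347.4 mOsm/kg
Osmolar gap = measured − calculated = 347 − 347.4 = -0.4 mOsm/kg

-0.4 mOsm/kg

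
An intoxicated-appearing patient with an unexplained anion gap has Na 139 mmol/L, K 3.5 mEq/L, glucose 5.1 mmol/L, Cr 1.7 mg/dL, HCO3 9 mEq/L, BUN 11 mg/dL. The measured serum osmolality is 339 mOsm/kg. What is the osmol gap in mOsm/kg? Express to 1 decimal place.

52.0 mOsm/kg

Calculated osmolality = 2·Na + glucose + BUN/2.8
= 2·139 + 5.1 + 11/2.8
= 278 + 5.10 + 3.93
= 287.03 mOsm/kg ≈ 287.0 mOsm/kg
Osmolar gap = measured − calculated = 339 − 287.0 = 52.0 mOsm/kg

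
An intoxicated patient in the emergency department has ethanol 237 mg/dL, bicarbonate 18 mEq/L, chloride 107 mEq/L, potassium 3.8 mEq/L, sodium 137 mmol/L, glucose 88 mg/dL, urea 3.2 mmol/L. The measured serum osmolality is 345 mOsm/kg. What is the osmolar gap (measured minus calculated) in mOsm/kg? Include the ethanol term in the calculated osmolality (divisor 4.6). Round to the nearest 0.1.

Calculated osmolality = 2·Na + glucose/18 + urea + ethanol/4.6
= 2·137 + 88/18 + 3.2 + 237/4.6
= 274 + 4.89 + 3.20 + 51.52
= 333.61 mOsm/kg ≈ 333.6 mOsm/kg
Osmolar gap = measured − calculated = 345 − 333.6 = 11.4 mOsm/kg

11.4 mOsm/kg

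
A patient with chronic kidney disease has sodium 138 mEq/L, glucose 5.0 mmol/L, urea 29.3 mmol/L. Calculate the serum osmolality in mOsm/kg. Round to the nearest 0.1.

Calculated osmolality = 2·Na + glucose + urea
= 2·138 + 5 + 29.3
= 276 + 5 + 29.30
= 310.3 mOsm/kg

310.3 mOsm/kg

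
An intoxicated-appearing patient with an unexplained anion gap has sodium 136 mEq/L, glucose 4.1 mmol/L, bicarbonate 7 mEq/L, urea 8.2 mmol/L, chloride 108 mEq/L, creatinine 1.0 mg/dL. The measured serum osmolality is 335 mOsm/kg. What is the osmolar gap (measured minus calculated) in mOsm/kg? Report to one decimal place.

50.7 mOsm/kg

Calculated osmolality = 2·Na + glucose + urea
= 2·136 + 4.1 + 8.2
= 272 + 4.10 + 8.20
= 284.3 mOsm/kg ≈ 284.3 mOsm/kg
Osmolar gap = measured − calculated = 335 − 284.3 = 50.7 mOsm/kg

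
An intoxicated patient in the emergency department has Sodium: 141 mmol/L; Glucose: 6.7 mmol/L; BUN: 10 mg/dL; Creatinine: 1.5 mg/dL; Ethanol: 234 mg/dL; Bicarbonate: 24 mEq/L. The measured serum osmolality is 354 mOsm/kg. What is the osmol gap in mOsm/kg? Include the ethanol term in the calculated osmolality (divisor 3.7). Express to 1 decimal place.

Calculated osmolality = 2·Na + glucose + BUN/2.8 + ethanol/3.7
= 2·141 + 6.7 + 10/2.8 + 234/3.7
= 282 + 6.70 + 3.57 + 63.24
= 355.51 mOsm/kg ≈ 355.5 mOsm/kg
Osmolar gap = measured − calculated = 354 − 355.5 = -1.5 mOsm/kg

-1.5 mOsm/kg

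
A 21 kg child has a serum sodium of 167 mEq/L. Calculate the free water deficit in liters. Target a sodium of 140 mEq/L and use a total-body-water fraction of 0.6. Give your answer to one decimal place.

2.4 L

TBW = 0.6 · 21 = 12.6 L
Free water deficit = TBW · (Na/140 − 1)
= 12.6 · (167/140 − 1)
= 12.6 · 0.1929
= 2.43 L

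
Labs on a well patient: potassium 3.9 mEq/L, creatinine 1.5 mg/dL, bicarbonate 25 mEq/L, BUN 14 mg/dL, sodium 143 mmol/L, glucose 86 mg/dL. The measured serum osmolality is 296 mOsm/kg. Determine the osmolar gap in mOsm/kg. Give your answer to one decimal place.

0.2 mOsm/kg

Calculated osmolality = 2·Na + glucose/18 + BUN/2.8
= 2·143 + 86/18 + 14/2.8
= 286 + 4.78 + 5
= 295.78 mOsm/kg ≈ 295.8 mOsm/kg
Osmolar gap = measured − calculated = 296 − 295.8 = 0.2 mOsm/kg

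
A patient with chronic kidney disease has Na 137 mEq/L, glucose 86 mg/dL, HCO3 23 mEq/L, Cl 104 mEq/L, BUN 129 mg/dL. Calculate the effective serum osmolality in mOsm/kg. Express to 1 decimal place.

278.8 mOsm/kg

Effective osmolality excludes urea (freely permeant across cell membranes):
2·Na + glucose/18
= 2·137 + 86/18
= 274 + 4.78
= 278.78 mOsm/kg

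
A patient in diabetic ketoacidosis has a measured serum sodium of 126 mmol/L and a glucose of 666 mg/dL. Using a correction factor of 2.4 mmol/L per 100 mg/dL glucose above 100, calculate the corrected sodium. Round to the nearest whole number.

Corrected Na = measured Na + 2.4 · (glucose − 100)/100
= 126 + 2.4 · (666 − 100)/100
= 126 + 13.6
= 139.6 mmol/L

140 mmol/L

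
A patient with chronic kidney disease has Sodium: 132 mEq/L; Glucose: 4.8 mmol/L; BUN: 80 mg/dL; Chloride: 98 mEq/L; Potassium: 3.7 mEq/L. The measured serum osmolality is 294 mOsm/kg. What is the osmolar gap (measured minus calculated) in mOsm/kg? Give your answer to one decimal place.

-3.4 mOsm/kg

Calculated osmolality = 2·Na + glucose + BUN/2.8
= 2·132 + 4.8 + 80/2.8
= 264 + 4.80 + 28.57
= 297.37 mOsm/kg ≈ 297.4 mOsm/kg
Osmolar gap = measured − calculated = 294 − 297.4 = -3.4 mOsm/kg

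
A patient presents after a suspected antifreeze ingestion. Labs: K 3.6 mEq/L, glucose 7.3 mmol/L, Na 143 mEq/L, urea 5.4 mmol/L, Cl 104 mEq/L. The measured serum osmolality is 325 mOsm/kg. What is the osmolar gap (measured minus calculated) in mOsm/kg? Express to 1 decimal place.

26.3 mOsm/kg

Calculated osmolality = 2·Na + glucose + urea
= 2·143 + 7.3 + 5.4
= 286 + 7.30 + 5.40
= 298.7 mOsm/kg ≈ 298.7 mOsm/kg
Osmolar gap = measured − calculated = 325 − 298.7 = 26.3 mOsm/kg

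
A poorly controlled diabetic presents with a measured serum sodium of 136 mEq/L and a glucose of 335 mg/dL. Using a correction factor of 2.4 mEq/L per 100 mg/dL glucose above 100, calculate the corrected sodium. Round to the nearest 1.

142 mEq/L

Corrected Na = measured Na + 2.4 · (glucose − 100)/100
= 136 + 2.4 · (335 − 100)/100
= 136 + 5.6
= 141.6 mEq/L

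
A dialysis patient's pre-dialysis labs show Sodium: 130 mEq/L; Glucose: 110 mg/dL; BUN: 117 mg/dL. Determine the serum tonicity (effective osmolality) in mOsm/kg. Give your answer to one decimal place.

Effective osmolality excludes urea (freely permeant across cell membranes):
2·Na + glucose/18
= 2·130 + 110/18
= 260 + 6.11
= 266.11 mOsm/kg

266.1 mOsm/kg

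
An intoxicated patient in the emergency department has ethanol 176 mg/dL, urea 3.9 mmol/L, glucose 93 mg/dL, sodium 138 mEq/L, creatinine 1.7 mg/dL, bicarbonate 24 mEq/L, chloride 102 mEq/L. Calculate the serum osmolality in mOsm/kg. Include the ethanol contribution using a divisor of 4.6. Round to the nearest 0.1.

323.3 mOsm/kg

Calculated osmolality = 2·Na + glucose/18 + urea + ethanol/4.6
= 2·138 + 93/18 + 3.9 + 176/4.6
= 276 + 5.17 + 3.90 + 38.26
= 323.33 mOsm/kg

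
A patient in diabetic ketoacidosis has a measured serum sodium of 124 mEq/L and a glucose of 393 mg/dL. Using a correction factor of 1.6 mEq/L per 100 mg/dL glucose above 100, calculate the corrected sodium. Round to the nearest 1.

129 mEq/L

Corrected Na = measured Na + 1.6 · (glucose − 100)/100
= 124 + 1.6 · (393 − 100)/100
= 124 + 4.7
= 128.7 mEq/L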